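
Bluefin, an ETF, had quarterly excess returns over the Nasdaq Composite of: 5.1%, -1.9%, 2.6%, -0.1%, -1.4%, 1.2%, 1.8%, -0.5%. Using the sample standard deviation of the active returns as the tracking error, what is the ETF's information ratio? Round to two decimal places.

0.37

Mean return r̄ = 6.80 / 8 = 0.8500%
Σ(r − r̄)² = 37.5000; sample σ = √(37.5000/7) = 2.3146%
IR = r̄ / tracking error = 0.8500 / 2.3146 = 0.3672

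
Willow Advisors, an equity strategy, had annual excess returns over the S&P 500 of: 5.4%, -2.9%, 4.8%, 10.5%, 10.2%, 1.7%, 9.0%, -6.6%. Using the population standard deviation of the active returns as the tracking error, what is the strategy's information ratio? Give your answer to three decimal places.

μ = (5.4 − 2.9 + 4.8 + 10.5 + 10.2 + 1.7 + 9 − 6.6) / 8 = 32.10 / 8 = 4.0125%
Population std dev = √[273.5488 / 8] = 5.8475%
IR = μ / tracking error = 4.0125 / 5.8475 = 0.6862

0.686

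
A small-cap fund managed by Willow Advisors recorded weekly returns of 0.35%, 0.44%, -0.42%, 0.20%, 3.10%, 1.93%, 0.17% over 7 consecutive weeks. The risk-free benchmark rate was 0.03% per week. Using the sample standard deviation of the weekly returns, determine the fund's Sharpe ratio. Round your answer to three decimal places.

r̄ = (0.35 + 0.44 − 0.42 + 0.2 + 3.1 + 1.93 + 0.17) / 7 = 5.770 / 7 = 0.8243%
Σ(r − r̄)² = (0.35 − 0.8243)² + (0.44 − 0.8243)² + (-0.42 − 0.8243)² + … = 9.1402
σ = √[9.1402 / 6] = 1.2342%
Sharpe = (r̄ − rf) / σ = (0.8243 − 0.03) / 1.2342 = 0.7943 / 1.2342 = 0.6436

0.644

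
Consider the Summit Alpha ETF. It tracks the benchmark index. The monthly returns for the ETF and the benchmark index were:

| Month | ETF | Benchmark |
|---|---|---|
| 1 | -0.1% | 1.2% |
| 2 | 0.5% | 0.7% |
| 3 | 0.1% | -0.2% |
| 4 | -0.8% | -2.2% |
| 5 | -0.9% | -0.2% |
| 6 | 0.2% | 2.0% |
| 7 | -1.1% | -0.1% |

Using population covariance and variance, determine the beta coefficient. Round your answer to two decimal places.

0.28

r̄p = -0.3000%,  r̄m = 0.1714%
Cov = Σ(rp − r̄p)(rm − r̄m) / 7 = 0.4314
Var(rm) = Σ(rm − r̄m)² / 7 = 1.5220
β = Cov / Var = 0.4314 / 1.5220 = 0.2834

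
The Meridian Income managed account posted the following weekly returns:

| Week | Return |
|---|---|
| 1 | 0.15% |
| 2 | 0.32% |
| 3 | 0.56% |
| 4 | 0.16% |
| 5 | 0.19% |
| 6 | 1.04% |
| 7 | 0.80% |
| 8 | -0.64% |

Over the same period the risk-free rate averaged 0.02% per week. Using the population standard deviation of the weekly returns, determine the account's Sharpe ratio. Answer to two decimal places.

r̄ = (0.15 + 0.32 + 0.56 + 0.16 + 0.19 + 1.04 + 0.8 − 0.64) / 8 = 0.3225%
Σ(r − r̄)² = (0.15 − 0.3225)² + (0.32 − 0.3225)² + (0.56 − 0.3225)² + … = 1.7994
σ = √[1.7994 / 8] = 0.4743%
Sharpe = (r̄ − rf) / σ = (0.3225 − 0.02) / 0.4743 = 0.3025 / 0.4743 = 0.6378

0.64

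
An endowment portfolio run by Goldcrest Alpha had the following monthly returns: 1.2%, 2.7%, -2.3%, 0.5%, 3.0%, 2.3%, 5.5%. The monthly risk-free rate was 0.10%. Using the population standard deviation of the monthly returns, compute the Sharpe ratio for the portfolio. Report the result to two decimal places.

r̄ = (1.2 + 2.7 − 2.3 + 0.5 + 3 + 2.3 + 5.5) / 7 = 12.90 / 7 = 1.8429%
Population σ = √[Σ(r − r̄)² / 7] = √[35.0371 / 7] = √5.0053 = 2.2373%
Sharpe = (r̄ − rf) / σ = (1.8429 − 0.1) / 2.2373 = 1.7429 / 2.2373 = 0.7790

0.78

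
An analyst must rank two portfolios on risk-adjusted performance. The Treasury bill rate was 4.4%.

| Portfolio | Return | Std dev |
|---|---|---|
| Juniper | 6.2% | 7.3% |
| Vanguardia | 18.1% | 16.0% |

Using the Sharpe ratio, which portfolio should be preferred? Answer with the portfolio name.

Vanguardia

Juniper: Sharpe ratio = (6.2% − 4.4%) / 7.3% = 0.247
Vanguardia: Sharpe ratio = (18.1% − 4.4%) / 16.0% = 0.856
Highest: Vanguardia (0.856).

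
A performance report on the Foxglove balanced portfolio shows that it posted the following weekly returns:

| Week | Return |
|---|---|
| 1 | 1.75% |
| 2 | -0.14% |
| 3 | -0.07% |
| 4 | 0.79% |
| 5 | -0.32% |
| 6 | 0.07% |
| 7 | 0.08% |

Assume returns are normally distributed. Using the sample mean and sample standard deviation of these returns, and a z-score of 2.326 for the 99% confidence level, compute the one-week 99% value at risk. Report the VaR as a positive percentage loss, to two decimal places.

Mean return μ = 2.160 / 7 = 0.3086%
Σ(r − μ)² = 3.1583; sample σ = √(3.1583/6) = 0.7255%
VaR = −(μ − z·σ) = −(0.3086 − 2.326 × 0.7255) = −(-1.3789) = 1.3789%

1.38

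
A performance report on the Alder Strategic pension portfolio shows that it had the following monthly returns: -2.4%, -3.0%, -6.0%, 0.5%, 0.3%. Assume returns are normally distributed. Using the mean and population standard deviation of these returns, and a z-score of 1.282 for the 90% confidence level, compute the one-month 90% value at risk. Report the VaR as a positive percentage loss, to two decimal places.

μ = (-2.4 − 3 − 6 + 0.5 + 0.3) / 5 = -2.1200%
Σ(r − μ)² = (-2.4 − (-2.1200))² + (-3 − (-2.1200))² + (-6 − (-2.1200))² + … = 28.6280
σ = √[28.6280 / 5] = 2.3928%
VaR = −(μ − z·σ) = −(-2.1200 − 1.282 × 2.3928) = −(-5.1876) = 5.1876%

5.19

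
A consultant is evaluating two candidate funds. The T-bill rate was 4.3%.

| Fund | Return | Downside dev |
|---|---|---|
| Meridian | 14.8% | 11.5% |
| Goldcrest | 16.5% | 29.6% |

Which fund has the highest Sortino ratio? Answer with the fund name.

Meridian: Sortino ratio = (14.8% − 4.3%) / 11.5% = 0.913
Goldcrest: Sortino ratio = (16.5% − 4.3%) / 29.6% = 0.412
Highest: Meridian (0.913).

Meridian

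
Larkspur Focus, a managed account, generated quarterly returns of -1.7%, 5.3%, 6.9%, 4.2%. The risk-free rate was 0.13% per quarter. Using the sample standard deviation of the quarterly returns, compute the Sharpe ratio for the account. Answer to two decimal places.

μ = (-1.7 + 5.3 + 6.9 + 4.2) / 4 = 14.70 / 4 = 3.6750%
Σ(r − μ)² = (-1.7 − 3.6750)² + (5.3 − 3.6750)² + … = 42.2075
σ = √[42.2075 / 3] = 3.7509%
Sharpe = (μ − rf) / σ = (3.6750 − 0.13) / 3.7509 = 3.5450 / 3.7509 = 0.9451

0.95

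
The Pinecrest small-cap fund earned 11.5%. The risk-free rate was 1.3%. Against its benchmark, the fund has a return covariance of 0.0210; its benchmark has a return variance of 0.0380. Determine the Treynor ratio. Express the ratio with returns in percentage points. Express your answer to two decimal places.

18.46

β = Cov / Var = 0.0210 / 0.0380 = 0.5526
Treynor = (Rp − Rf) / β = (11.5% − 1.3%) / 0.5526 = 10.20 / 0.5526 = 18.4582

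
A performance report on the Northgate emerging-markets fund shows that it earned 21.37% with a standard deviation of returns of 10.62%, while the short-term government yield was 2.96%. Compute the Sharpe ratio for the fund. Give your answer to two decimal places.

Sharpe = (Rp − Rf) / σp = (21.37% − 2.96%) / 10.62% = 18.41% / 10.62% = 1.7335

1.73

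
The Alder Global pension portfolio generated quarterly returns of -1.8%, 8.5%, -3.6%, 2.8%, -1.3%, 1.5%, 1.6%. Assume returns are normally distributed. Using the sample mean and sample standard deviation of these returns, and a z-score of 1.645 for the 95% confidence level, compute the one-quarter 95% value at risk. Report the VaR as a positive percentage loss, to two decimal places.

5.42

Mean return r̄ = 7.70 / 7 = 1.1000%
Sample std dev = √[94.3200 / 6] = 3.9648%
VaR = −(r̄ − z·σ) = −(1.1000 − 1.645 × 3.9648) = −(-5.4221) = 5.4221%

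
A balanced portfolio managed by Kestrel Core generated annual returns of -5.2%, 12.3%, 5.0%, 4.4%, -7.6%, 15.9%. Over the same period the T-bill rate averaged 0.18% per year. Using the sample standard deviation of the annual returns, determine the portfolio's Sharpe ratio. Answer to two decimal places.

0.43

μ = (-5.2 + 12.3 + 5 + 4.4 − 7.6 + 15.9) / 6 = 24.80 / 6 = 4.1333%
Sample std dev = √[430.7533 / 5] = 9.2817%
Sharpe = (μ − rf) / σ = (4.1333 − 0.18) / 9.2817 = 3.9533 / 9.2817 = 0.4259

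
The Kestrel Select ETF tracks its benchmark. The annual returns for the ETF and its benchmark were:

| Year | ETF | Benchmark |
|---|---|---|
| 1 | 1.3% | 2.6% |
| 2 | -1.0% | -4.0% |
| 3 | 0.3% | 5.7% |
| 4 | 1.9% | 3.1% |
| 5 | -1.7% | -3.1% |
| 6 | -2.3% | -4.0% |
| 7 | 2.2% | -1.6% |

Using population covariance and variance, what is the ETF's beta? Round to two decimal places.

0.28

r̄p = 0.1000%,  r̄m = -0.1857%
Cov = Σ(rp − r̄p)(rm − r̄m) / 7 = 3.7229
Var(rm) = Σ(rm − r̄m)² / 7 = 13.2555
β = Cov / Var = 3.7229 / 13.2555 = 0.2809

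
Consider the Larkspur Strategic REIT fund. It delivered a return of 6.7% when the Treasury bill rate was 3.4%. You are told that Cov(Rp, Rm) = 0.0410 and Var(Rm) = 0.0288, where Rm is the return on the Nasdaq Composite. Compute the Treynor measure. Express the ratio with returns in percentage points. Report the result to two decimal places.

β = Cov / Var = 0.0410 / 0.0288 = 1.4236
Treynor = (Rp − Rf) / β = (6.7% − 3.4%) / 1.4236 = 3.30 / 1.4236 = 2.3181

2.32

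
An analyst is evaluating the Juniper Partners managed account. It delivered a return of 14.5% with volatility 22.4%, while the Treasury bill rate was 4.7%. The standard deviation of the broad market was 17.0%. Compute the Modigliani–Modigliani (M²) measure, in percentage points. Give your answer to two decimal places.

Sharpe = (Rp − Rf) / σp = (14.5% − 4.7%) / 22.4% = 0.4375
M² = Rf + Sharpe × σm = 4.7% + 0.4375 × 17.0% = 12.1375%

12.14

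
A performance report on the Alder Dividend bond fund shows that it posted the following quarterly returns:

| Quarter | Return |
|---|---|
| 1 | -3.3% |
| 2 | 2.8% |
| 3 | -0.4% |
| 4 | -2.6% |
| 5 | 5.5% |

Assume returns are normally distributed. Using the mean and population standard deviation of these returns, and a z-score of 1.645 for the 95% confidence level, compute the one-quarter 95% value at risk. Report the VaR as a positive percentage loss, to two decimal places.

μ = (-3.3 + 2.8 − 0.4 − 2.6 + 5.5) / 5 = 0.4000%
Population σ = √[Σ(r − μ)² / 5] = √[55.1000 / 5] = √11.0200 = 3.3196%
VaR = −(μ − z·σ) = −(0.4000 − 1.645 × 3.3196) = −(-5.0607) = 5.0607%

5.06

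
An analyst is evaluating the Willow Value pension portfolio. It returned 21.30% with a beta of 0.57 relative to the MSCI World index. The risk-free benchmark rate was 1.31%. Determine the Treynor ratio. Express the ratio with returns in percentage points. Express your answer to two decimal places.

Treynor = (Rp − Rf) / β = (21.30% − 1.31%) / 0.57 = 19.99 / 0.57 = 35.0702

35.07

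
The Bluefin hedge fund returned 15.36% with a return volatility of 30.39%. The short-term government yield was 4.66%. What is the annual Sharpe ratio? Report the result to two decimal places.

0.35

Sharpe = (Rp − Rf) / σp = (15.36% − 4.66%) / 30.39% = 10.70% / 30.39% = 0.3521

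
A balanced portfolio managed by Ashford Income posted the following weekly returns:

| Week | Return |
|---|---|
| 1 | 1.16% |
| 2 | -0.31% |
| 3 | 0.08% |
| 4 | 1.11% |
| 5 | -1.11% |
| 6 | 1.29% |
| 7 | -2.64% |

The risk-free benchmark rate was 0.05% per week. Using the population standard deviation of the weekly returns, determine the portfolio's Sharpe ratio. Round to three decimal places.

-0.082

Mean return r̄ = -0.420 / 7 = -0.0600%
Σ(r − r̄)² = (1.16 − (-0.0600))² + (-0.31 − (-0.0600))² + … = 12.5208
σ = √[12.5208 / 7] = 1.3374%
Sharpe = (r̄ − rf) / σ = (-0.0600 − 0.05) / 1.3374 = -0.1100 / 1.3374 = -0.0822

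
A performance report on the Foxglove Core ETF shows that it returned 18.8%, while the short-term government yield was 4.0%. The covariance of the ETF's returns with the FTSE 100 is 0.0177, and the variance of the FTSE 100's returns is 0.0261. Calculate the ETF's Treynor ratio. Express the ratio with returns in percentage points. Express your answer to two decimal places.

β = Cov / Var = 0.0177 / 0.0261 = 0.6782
Treynor = (Rp − Rf) / β = (18.8% − 4.0%) / 0.6782 = 14.80 / 0.6782 = 21.8225

21.82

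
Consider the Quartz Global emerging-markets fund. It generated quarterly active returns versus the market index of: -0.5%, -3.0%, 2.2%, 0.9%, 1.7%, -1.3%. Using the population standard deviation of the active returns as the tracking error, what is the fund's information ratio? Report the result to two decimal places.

r̄ = (-0.5 − 3 + 2.2 + 0.9 + 1.7 − 1.3) / 6 = 0.0000%
Σ(r − r̄)² = (-0.5 − 0.0000)² + (-3 − 0.0000)² + (2.2 − 0.0000)² + … = 19.4800
σ = √[19.4800 / 6] = 1.8019%
IR = r̄ / tracking error = 0.0000 / 1.8019 = 0.0000

0.00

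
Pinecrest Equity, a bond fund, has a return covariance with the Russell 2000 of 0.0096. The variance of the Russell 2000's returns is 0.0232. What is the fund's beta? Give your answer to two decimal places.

β = Cov(Rp, Rm) / Var(Rm) = 0.0096 / 0.0232 = 0.4138

0.41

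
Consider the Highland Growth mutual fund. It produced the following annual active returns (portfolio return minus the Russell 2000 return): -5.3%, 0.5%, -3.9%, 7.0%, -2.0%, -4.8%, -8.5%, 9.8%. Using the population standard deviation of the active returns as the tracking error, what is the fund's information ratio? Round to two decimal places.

Mean return μ = -7.20 / 8 = -0.9000%
Σ(r − μ)² = (-5.3 − (-0.9000))² + (0.5 − (-0.9000))² + (-3.9 − (-0.9000))² + … = 281.4000
σ = √[281.4000 / 8] = 5.9309%
IR = μ / tracking error = -0.9000 / 5.9309 = -0.1517

-0.15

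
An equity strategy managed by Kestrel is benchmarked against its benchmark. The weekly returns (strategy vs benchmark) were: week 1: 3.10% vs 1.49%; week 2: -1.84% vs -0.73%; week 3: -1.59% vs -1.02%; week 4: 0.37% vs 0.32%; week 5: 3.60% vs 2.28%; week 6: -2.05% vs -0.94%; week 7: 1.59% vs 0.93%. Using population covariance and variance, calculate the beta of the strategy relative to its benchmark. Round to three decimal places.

r̄p = 0.4543%,  r̄m = 0.3329%
Cov = Σ(rp − r̄p)(rm − r̄m) / 7 = 2.6082
Var(rm) = Σ(rm − r̄m)² / 7 = 1.4382
β = Cov / Var = 2.6082 / 1.4382 = 1.8135

1.814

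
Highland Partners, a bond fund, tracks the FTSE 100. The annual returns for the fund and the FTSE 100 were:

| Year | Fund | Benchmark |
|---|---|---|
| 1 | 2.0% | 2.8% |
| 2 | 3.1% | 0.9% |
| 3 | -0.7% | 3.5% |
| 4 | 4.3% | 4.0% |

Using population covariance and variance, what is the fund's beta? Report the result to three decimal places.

r̄p = 2.1750%,  r̄m = 2.8000%
Cov = Σ(rp − r̄p)(rm − r̄m) / 4 = -0.3050
Var(rm) = Σ(rm − r̄m)² / 4 = 1.3850
β = Cov / Var = -0.3050 / 1.3850 = -0.2202

-0.220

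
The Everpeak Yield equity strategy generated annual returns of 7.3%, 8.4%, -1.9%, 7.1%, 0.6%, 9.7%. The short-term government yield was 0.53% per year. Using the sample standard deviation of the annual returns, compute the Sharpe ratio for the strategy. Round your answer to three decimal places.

0.995

μ = (7.3 + 8.4 − 1.9 + 7.1 + 0.6 + 9.7) / 6 = 5.2000%
Σ(r − μ)² = 110.0800; sample σ = √(110.0800/5) = 4.6921%
Sharpe = (μ − rf) / σ = (5.2000 − 0.53) / 4.6921 = 4.6700 / 4.6921 = 0.9953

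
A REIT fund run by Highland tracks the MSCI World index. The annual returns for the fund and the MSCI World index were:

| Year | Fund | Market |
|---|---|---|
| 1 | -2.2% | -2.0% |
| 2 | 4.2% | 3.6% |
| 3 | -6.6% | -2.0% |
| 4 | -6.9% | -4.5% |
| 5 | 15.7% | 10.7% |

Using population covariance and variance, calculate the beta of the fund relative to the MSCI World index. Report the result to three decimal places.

1.523

r̄p = 0.8400%,  r̄m = 1.1600%
Cov = Σ(rp − r̄p)(rm − r̄m) / 5 = 45.3776
Var(rm) = Σ(rm − r̄m)² / 5 = 29.7944
β = Cov / Var = 45.3776 / 29.7944 = 1.5230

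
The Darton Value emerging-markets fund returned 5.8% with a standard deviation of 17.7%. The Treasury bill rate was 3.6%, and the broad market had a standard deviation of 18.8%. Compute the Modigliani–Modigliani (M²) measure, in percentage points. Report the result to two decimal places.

Sharpe = (Rp − Rf) / σp = (5.8% − 3.6%) / 17.7% = 0.1243
M² = Rf + Sharpe × σm = 3.6% + 0.1243 × 18.8% = 5.9368%

5.94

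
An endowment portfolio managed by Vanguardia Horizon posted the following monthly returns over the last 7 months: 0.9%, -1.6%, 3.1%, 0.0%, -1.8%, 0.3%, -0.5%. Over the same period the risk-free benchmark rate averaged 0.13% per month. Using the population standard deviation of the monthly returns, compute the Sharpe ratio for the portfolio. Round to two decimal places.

-0.05

r̄ = (0.9 − 1.6 + 3.1 + 0 − 1.8 + 0.3 − 0.5) / 7 = 0.40 / 7 = 0.0571%
Σ(r − r̄)² = (0.9 − 0.0571)² + (-1.6 − 0.0571)² + (3.1 − 0.0571)² + … = 16.5371
σ = √[16.5371 / 7] = 1.5370%
Sharpe = (r̄ − rf) / σ = (0.0571 − 0.13) / 1.5370 = -0.0729 / 1.5370 = -0.0474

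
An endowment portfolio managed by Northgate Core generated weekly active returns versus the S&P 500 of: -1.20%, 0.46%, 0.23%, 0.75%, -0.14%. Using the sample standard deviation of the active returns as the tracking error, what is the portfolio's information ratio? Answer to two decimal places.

r̄ = (-1.2 + 0.46 + 0.23 + 0.75 − 0.14) / 5 = 0.0200%
Sample std dev = √[2.2846 / 4] = 0.7557%
IR = r̄ / tracking error = 0.0200 / 0.7557 = 0.0265

0.03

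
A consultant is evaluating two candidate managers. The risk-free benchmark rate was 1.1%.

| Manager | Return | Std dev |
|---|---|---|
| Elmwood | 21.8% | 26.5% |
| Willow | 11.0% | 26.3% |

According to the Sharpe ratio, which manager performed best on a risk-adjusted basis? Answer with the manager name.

Elmwood: Sharpe ratio = (21.8% − 1.1%) / 26.5% = 0.781
Willow: Sharpe ratio = (11.0% − 1.1%) / 26.3% = 0.376
Highest: Elmwood (0.781).

Elmwood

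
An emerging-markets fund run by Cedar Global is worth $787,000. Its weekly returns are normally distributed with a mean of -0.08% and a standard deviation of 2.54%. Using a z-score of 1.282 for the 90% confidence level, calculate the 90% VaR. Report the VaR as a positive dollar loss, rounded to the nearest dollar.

Return at the 90% tail: μ − z·σ = -0.08% − 1.282 × 2.54% = -0.08 − 3.25628 = -3.33628%
VaR = −(-3.33628%) × $787,000 = 3.33628% × $787,000 = $26,257

$26,257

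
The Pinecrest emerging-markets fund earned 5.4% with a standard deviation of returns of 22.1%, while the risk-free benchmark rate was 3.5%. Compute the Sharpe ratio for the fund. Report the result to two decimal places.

0.09

Sharpe = (Rp − Rf) / σp = (5.4% − 3.5%) / 22.1% = 1.90% / 22.1% = 0.0860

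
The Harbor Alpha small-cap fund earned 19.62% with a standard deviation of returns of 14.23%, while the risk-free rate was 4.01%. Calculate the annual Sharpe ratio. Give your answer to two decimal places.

Sharpe = (Rp − Rf) / σp = (19.62% − 4.01%) / 14.23% = 15.61% / 14.23% = 1.0970

1.10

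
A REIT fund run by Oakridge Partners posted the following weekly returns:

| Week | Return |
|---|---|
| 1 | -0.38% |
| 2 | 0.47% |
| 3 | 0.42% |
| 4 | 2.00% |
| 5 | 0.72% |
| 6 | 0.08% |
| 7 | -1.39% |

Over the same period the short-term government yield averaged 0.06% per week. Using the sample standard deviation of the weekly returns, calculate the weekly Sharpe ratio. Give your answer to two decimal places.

r̄ = (-0.38 + 0.47 + 0.42 + 2 + 0.72 + 0.08 − 1.39) / 7 = 1.920 / 7 = 0.2743%
Sample σ = √[Σ(r − r̄)² / 6] = √[6.4720 / 6] = √1.0787 = 1.0386%
Sharpe = (r̄ − rf) / σ = (0.2743 − 0.06) / 1.0386 = 0.2143 / 1.0386 = 0.2063

0.21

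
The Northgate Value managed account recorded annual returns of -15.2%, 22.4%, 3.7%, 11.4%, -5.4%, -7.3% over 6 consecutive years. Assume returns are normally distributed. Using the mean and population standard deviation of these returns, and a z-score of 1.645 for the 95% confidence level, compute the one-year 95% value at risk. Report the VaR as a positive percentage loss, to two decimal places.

19.03

r̄ = (-15.2 + 22.4 + 3.7 + 11.4 − 5.4 − 7.3) / 6 = 1.6000%
Population σ = √[Σ(r − r̄)² / 6] = √[943.5400 / 6] = √157.2567 = 12.5402%
VaR = −(r̄ − z·σ) = −(1.6000 − 1.645 × 12.5402) = −(-19.0286) = 19.0286%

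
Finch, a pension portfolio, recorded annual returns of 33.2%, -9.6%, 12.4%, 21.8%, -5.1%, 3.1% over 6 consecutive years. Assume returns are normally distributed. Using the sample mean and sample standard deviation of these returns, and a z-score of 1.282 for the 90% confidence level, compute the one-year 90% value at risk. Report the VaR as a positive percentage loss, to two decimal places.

11.69

r̄ = (33.2 − 9.6 + 12.4 + 21.8 − 5.1 + 3.1) / 6 = 55.80 / 6 = 9.3000%
Σ(r − r̄)² = 1340.0800; sample σ = √(1340.0800/5) = 16.3712%
VaR = −(r̄ − z·σ) = −(9.3000 − 1.282 × 16.3712) = −(-11.6879) = 11.6879%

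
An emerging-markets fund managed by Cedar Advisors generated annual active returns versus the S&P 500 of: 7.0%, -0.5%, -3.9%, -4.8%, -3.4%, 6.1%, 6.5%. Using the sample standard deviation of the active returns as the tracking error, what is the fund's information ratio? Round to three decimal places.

Mean return r̄ = 7.00 / 7 = 1.0000%
Sample σ = √[Σ(r − r̄)² / 6] = √[171.5200 / 6] = √28.5867 = 5.3467%
IR = r̄ / tracking error = 1.0000 / 5.3467 = 0.1870

0.187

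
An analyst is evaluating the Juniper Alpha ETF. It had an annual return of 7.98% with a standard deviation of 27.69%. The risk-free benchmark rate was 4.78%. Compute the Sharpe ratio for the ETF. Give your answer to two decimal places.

0.12

Sharpe = (Rp − Rf) / σp = (7.98% − 4.78%) / 27.69% = 3.20% / 27.69% = 0.1156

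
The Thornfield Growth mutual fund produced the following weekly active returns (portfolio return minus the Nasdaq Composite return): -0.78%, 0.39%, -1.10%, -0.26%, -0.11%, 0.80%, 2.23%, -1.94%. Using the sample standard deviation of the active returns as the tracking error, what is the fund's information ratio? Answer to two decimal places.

-0.08

r̄ = (-0.78 + 0.39 − 1.1 − 0.26 − 0.11 + 0.8 + 2.23 − 1.94) / 8 = -0.770 / 8 = -0.0963%
Sample σ = √[Σ(r − r̄)² / 7] = √[11.3526 / 7] = √1.6218 = 1.2735%
IR = r̄ / tracking error = -0.0963 / 1.2735 = -0.0756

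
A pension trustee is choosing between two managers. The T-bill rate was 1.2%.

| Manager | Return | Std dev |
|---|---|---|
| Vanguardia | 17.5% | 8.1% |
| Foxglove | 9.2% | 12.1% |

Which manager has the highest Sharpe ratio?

Vanguardia: Sharpe ratio = (17.5% − 1.2%) / 8.1% = 2.012
Foxglove: Sharpe ratio = (9.2% − 1.2%) / 12.1% = 0.661
Highest: Vanguardia (2.012).

Vanguardia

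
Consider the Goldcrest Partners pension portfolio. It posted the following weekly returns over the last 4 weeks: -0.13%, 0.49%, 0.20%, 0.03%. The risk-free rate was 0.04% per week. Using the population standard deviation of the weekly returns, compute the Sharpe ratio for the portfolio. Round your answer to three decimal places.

μ = (-0.13 + 0.49 + 0.2 + 0.03) / 4 = 0.590 / 4 = 0.1475%
Population σ = √[Σ(r − μ)² / 4] = √[0.2109 / 4] = √0.0527 = 0.2296%
Sharpe = (μ − rf) / σ = (0.1475 − 0.04) / 0.2296 = 0.1075 / 0.2296 = 0.4682

0.468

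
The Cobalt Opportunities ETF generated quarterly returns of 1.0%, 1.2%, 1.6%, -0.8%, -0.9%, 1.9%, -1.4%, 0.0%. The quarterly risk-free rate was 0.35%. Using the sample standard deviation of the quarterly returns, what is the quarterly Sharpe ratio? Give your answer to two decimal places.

r̄ = (1 + 1.2 + 1.6 − 0.8 − 0.9 + 1.9 − 1.4 + 0) / 8 = 2.60 / 8 = 0.3250%
Σ(r − r̄)² = (1 − 0.3250)² + (1.2 − 0.3250)² + (1.6 − 0.3250)² + … = 11.1750
sample σ = √(11.1750 / 7) = √1.5964 = 1.2635%
Sharpe = (r̄ − rf) / σ = (0.3250 − 0.35) / 1.2635 = -0.0250 / 1.2635 = -0.0198

-0.02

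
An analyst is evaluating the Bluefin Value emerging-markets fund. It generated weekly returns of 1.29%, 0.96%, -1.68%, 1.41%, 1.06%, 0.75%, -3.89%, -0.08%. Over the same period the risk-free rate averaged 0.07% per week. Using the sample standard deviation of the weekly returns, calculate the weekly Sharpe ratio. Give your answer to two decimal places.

-0.05

Mean return μ = -0.180 / 8 = -0.0225%
Σ(r − μ)² = 24.2168; sample σ = √(24.2168/7) = 1.8600%
Sharpe = (μ − rf) / σ = (-0.0225 − 0.07) / 1.8600 = -0.0925 / 1.8600 = -0.0497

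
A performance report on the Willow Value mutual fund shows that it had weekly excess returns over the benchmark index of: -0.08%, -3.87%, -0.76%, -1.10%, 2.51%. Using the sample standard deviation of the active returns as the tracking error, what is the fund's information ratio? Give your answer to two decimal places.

Mean return r̄ = -3.300 / 5 = -0.6600%
Σ(r − r̄)² = (-0.08 − (-0.6600))² + (-3.87 − (-0.6600))² + (-0.76 − (-0.6600))² + … = 20.8930
σ = √[20.8930 / 4] = 2.2854%
IR = r̄ / tracking error = -0.6600 / 2.2854 = -0.2888

-0.29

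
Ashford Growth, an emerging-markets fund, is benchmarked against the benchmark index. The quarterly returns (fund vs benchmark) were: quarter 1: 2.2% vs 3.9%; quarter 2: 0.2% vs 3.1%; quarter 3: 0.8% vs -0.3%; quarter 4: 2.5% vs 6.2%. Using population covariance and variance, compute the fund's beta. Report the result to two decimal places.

0.28

r̄p = 1.4250%,  r̄m = 3.2250%
Cov = Σ(rp − r̄p)(rm − r̄m) / 4 = 1.5194
Var(rm) = Σ(rm − r̄m)² / 4 = 5.4369
β = Cov / Var = 1.5194 / 5.4369 = 0.2795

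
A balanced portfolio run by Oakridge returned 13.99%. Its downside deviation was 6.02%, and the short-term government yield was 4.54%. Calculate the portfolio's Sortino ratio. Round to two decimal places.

1.57

Sortino = (Rp − Rf) / σd = (13.99% − 4.54%) / 6.02% = 9.45% / 6.02% = 1.5698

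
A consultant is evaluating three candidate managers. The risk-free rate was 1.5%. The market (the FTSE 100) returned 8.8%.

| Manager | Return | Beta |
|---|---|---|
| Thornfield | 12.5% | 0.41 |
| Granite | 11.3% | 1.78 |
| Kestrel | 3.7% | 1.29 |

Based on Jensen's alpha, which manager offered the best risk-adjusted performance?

Thornfield

Thornfield: α = 12.5% − [1.5% + 0.41 × (8.8% − 1.5%)] = 8.007
Granite: α = 11.3% − [1.5% + 1.78 × (8.8% − 1.5%)] = -3.194
Kestrel: α = 3.7% − [1.5% + 1.29 × (8.8% − 1.5%)] = -7.217
Highest: Thornfield (8.007).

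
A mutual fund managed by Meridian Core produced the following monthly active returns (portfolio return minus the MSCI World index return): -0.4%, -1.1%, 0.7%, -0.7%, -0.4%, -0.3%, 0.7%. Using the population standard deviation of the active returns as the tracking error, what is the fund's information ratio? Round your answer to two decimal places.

-0.34

r̄ = (-0.4 − 1.1 + 0.7 − 0.7 − 0.4 − 0.3 + 0.7) / 7 = -0.2143%
Σ(r − r̄)² = 2.7686; population σ = √(2.7686/7) = 0.6289%
IR = r̄ / tracking error = -0.2143 / 0.6289 = -0.3408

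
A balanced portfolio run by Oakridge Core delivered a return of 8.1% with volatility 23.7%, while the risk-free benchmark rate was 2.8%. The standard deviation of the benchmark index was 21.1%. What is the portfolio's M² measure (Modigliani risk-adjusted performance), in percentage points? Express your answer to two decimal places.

7.52

Sharpe = (Rp − Rf) / σp = (8.1% − 2.8%) / 23.7% = 0.2236
M² = Rf + Sharpe × σm = 2.8% + 0.2236 × 21.1% = 7.5180%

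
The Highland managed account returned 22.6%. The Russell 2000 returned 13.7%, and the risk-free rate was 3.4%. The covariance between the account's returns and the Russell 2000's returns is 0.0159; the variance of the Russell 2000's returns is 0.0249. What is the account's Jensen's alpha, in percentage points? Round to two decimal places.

β = Cov / Var = 0.0159 / 0.0249 = 0.6386
E[R] = Rf + β(Rm − Rf) = 3.4% + 0.6386 × (13.7% − 3.4%) = 9.9776%
α = Rp − E[R] = 22.6% − 9.9776% = 12.6224

12.62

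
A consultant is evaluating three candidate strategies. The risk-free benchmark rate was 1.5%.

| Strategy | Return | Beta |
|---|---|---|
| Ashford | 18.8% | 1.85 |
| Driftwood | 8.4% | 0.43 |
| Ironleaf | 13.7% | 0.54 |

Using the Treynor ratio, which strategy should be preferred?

Ironleaf

Ashford: Treynor = (18.8% − 1.5%) / 1.85 = 9.351
Driftwood: Treynor = (8.4% − 1.5%) / 0.43 = 16.047
Ironleaf: Treynor = (13.7% − 1.5%) / 0.54 = 22.593
Highest: Ironleaf (22.593).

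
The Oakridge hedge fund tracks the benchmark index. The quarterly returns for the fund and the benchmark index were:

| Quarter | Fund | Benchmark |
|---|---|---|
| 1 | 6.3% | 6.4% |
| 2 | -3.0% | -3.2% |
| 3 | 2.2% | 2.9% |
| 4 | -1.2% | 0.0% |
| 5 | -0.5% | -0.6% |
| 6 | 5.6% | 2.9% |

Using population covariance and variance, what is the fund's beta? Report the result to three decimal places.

1.054

r̄p = 1.5667%,  r̄m = 1.4000%
Cov = Σ(rp − r̄p)(rm − r̄m) / 6 = 9.9467
Var(rm) = Σ(rm − r̄m)² / 6 = 9.4367
β = Cov / Var = 9.9467 / 9.4367 = 1.0540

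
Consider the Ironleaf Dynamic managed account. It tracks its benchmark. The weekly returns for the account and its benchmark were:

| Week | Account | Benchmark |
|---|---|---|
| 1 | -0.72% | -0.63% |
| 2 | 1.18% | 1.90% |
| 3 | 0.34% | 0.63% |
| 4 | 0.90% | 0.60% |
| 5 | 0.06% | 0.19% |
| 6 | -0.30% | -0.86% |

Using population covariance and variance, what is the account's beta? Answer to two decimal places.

0.66

r̄p = 0.2433%,  r̄m = 0.3050%
Cov = Σ(rp − r̄p)(rm − r̄m) / 6 = 0.5457
Var(rm) = Σ(rm − r̄m)² / 6 = 0.8302
β = Cov / Var = 0.5457 / 0.8302 = 0.6573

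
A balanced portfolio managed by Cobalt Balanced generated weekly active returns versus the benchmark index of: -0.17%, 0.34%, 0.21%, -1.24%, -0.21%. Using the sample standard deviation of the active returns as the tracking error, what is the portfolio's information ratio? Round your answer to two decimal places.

r̄ = (-0.17 + 0.34 + 0.21 − 1.24 − 0.21) / 5 = -0.2140%
Sample σ = √[Σ(r − r̄)² / 4] = √[1.5413 / 4] = √0.3853 = 0.6207%
IR = r̄ / tracking error = -0.2140 / 0.6207 = -0.3448

-0.34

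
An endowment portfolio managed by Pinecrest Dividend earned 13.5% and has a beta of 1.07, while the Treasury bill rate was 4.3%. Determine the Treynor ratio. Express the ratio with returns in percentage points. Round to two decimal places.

Treynor = (Rp − Rf) / β = (13.5% − 4.3%) / 1.07 = 9.20 / 1.07 = 8.5981

8.60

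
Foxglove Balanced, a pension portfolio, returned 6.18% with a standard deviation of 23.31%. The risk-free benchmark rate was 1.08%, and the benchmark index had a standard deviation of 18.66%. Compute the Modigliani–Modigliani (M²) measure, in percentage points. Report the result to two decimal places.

5.16

Sharpe = (Rp − Rf) / σp = (6.18% − 1.08%) / 23.31% = 0.2188
M² = Rf + Sharpe × σm = 1.08% + 0.2188 × 18.66% = 5.1628%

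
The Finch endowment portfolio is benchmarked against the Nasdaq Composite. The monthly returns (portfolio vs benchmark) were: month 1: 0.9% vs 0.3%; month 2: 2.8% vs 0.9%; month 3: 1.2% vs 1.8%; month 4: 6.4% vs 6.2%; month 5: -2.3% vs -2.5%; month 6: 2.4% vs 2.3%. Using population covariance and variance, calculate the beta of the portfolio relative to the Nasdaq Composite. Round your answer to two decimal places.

0.96

r̄p = 1.9000%,  r̄m = 1.5000%
Cov = Σ(rp − r̄p)(rm − r̄m) / 6 = 6.4667
Var(rm) = Σ(rm − r̄m)² / 6 = 6.7700
β = Cov / Var = 6.4667 / 6.7700 = 0.9552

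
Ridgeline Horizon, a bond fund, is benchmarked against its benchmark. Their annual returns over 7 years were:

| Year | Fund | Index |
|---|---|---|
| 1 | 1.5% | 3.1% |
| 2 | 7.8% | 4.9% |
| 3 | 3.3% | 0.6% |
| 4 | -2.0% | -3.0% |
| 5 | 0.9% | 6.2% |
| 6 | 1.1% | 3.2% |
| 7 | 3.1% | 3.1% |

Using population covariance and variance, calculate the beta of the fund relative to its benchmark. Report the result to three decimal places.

0.532

r̄p = 2.2429%,  r̄m = 2.5857%
Cov = Σ(rp − r̄p)(rm − r̄m) / 7 = 4.1378
Var(rm) = Σ(rm − r̄m)² / 7 = 7.7812
β = Cov / Var = 4.1378 / 7.7812 = 0.5318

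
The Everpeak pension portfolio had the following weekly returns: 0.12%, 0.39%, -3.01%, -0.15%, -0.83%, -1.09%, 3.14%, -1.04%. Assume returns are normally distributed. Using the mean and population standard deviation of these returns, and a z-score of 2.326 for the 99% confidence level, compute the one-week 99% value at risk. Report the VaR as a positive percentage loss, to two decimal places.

Mean return μ = -2.470 / 8 = -0.3088%
Σ(r − μ)² = (0.12 − (-0.3088))² + (0.39 − (-0.3088))² + … = 21.3047
population σ = √(21.3047 / 8) = √2.6631 = 1.6319%
VaR = −(μ − z·σ) = −(-0.3088 − 2.326 × 1.6319) = −(-4.1046) = 4.1046%

4.10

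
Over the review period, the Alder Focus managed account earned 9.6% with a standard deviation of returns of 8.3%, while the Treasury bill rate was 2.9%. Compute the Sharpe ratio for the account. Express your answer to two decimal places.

Sharpe = (Rp − Rf) / σp = (9.6% − 2.9%) / 8.3% = 6.70% / 8.3% = 0.8072

0.81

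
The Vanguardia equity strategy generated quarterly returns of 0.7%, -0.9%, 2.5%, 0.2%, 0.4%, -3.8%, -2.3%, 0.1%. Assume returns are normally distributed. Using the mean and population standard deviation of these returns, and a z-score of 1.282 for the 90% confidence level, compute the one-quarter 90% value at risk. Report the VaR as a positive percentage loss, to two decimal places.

2.71

μ = (0.7 − 0.9 + 2.5 + 0.2 + 0.4 − 3.8 − 2.3 + 0.1) / 8 = -0.3875%
Population std dev = √[26.2888 / 8] = 1.8128%
VaR = −(μ − z·σ) = −(-0.3875 − 1.282 × 1.8128) = −(-2.7115) = 2.7115%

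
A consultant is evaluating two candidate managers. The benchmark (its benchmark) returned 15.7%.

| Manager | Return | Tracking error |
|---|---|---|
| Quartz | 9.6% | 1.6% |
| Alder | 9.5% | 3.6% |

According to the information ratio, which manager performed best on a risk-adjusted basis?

Quartz: IR = (9.6% − 15.7%) / 1.6% = -3.813
Alder: IR = (9.5% − 15.7%) / 3.6% = -1.722
Highest: Alder (-1.722).

Alder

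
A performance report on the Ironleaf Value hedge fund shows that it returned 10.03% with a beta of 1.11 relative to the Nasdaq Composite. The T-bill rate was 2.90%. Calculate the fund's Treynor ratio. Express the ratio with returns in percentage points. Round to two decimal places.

6.42

Treynor = (Rp − Rf) / β = (10.03% − 2.90%) / 1.11 = 7.13 / 1.11 = 6.4234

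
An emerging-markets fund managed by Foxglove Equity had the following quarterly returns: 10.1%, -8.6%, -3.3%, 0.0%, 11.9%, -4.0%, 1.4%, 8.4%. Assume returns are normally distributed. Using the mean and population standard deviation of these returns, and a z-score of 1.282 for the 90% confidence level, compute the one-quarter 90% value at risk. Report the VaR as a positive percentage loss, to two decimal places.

6.91

r̄ = (10.1 − 8.6 − 3.3 + 0 + 11.9 − 4 + 1.4 + 8.4) / 8 = 1.9875%
Σ(r − r̄)² = (10.1 − 1.9875)² + (-8.6 − 1.9875)² + (-3.3 − 1.9875)² + … = 385.3888
population σ = √(385.3888 / 8) = √48.1736 = 6.9407%
VaR = −(r̄ − z·σ) = −(1.9875 − 1.282 × 6.9407) = −(-6.9105) = 6.9105%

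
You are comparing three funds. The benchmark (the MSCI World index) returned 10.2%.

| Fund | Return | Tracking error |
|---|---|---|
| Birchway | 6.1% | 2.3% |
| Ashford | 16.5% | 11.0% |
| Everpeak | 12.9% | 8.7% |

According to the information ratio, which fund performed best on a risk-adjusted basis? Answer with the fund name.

Birchway: IR = (6.1% − 10.2%) / 2.3% = -1.783
Ashford: IR = (16.5% − 10.2%) / 11.0% = 0.573
Everpeak: IR = (12.9% − 10.2%) / 8.7% = 0.310
Highest: Ashford (0.573).

Ashford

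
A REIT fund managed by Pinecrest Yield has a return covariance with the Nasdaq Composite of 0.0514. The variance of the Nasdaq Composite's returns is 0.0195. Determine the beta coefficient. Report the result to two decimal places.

2.64

β = Cov(Rp, Rm) / Var(Rm) = 0.0514 / 0.0195 = 2.6359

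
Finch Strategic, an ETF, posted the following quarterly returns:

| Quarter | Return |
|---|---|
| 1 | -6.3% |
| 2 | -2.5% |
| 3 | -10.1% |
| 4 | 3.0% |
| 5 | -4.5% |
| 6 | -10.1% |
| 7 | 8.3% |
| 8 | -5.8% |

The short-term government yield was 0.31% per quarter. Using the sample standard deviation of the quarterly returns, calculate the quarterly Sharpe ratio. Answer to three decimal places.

Mean return r̄ = -28.00 / 8 = -3.5000%
Σ(r − r̄)² = (-6.3 − (-3.5000))² + (-2.5 − (-3.5000))² + … = 283.7400
σ = √[283.7400 / 7] = 6.3667%
Sharpe = (r̄ − rf) / σ = (-3.5000 − 0.31) / 6.3667 = -3.8100 / 6.3667 = -0.5984

-0.598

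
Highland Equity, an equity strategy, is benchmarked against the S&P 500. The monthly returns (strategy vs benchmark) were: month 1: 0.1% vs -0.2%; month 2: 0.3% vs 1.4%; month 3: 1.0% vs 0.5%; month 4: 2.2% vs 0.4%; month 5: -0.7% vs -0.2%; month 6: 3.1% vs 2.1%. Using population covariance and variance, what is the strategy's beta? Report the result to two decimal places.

1.06

r̄p = 1.0000%,  r̄m = 0.6667%
Cov = Σ(rp − r̄p)(rm − r̄m) / 6 = 0.7383
Var(rm) = Σ(rm − r̄m)² / 6 = 0.6989
β = Cov / Var = 0.7383 / 0.6989 = 1.0564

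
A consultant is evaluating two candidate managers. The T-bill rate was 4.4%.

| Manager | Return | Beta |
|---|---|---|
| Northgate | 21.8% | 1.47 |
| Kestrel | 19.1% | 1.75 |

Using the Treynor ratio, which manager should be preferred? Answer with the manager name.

Northgate: Treynor = (21.8% − 4.4%) / 1.47 = 11.837
Kestrel: Treynor = (19.1% − 4.4%) / 1.75 = 8.400
Highest: Northgate (11.837).

Northgate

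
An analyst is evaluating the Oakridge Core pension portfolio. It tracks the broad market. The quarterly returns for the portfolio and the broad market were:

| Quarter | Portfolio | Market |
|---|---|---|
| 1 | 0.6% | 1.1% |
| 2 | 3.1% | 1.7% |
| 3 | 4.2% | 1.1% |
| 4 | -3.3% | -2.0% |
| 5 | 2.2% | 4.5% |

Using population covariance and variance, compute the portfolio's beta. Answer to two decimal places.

r̄p = 1.3600%,  r̄m = 1.2800%
Cov = Σ(rp − r̄p)(rm − r̄m) / 5 = 3.6692
Var(rm) = Σ(rm − r̄m)² / 5 = 4.2736
β = Cov / Var = 3.6692 / 4.2736 = 0.8586

0.86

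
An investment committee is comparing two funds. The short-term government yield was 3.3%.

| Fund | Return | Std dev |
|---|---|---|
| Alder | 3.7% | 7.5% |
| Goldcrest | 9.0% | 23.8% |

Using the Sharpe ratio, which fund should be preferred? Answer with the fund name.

Goldcrest

Alder: Sharpe ratio = (3.7% − 3.3%) / 7.5% = 0.053
Goldcrest: Sharpe ratio = (9.0% − 3.3%) / 23.8% = 0.239
Highest: Goldcrest (0.239).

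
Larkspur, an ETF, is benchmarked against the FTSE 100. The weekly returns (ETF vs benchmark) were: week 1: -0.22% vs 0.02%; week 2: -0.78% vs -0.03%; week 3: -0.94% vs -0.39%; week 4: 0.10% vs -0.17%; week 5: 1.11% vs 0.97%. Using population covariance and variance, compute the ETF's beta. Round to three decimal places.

1.378

r̄p = -0.1460%,  r̄m = 0.0800%
Cov = Σ(rp − r̄p)(rm − r̄m) / 5 = 0.3007
Var(rm) = Σ(rm − r̄m)² / 5 = 0.2182
β = Cov / Var = 0.3007 / 0.2182 = 1.3781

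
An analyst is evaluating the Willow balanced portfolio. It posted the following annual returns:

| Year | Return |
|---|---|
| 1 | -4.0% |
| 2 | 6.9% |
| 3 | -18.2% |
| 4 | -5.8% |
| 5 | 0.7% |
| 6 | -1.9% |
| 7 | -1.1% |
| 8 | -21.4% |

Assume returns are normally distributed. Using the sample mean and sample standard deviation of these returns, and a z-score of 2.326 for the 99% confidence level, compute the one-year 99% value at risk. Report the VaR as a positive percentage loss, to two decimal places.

r̄ = (-4 + 6.9 − 18.2 − 5.8 + 0.7 − 1.9 − 1.1 − 21.4) / 8 = -44.80 / 8 = -5.6000%
Sample std dev = √[640.8800 / 7] = 9.5684%
VaR = −(r̄ − z·σ) = −(-5.6000 − 2.326 × 9.5684) = −(-27.8561) = 27.8561%

27.86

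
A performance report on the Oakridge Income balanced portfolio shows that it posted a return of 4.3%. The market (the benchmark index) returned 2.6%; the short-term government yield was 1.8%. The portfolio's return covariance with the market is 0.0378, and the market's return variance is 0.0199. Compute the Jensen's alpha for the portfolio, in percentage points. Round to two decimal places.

β = Cov / Var = 0.0378 / 0.0199 = 1.8995
E[R] = Rf + β(Rm − Rf) = 1.8% + 1.8995 × (2.6% − 1.8%) = 3.3196%
α = Rp − E[R] = 4.3% − 3.3196% = 0.9804

0.98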